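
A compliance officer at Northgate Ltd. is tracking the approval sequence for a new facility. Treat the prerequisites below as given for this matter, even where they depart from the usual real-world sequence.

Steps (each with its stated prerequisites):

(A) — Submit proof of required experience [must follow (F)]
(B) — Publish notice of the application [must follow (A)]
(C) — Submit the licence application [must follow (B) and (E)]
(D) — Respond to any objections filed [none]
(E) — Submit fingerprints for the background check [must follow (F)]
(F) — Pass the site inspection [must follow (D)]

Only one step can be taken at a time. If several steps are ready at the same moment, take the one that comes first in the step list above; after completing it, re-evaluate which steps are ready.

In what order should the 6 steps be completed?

(D) is the only step with nothing outstanding, so it goes first.
(F) needed (D), now all done → (F).
(A) and (E) are both available; (A) is listed earlier → (A).
(B) now also ready, so the ready set is {(B), (E)}; (B) is listed earlier → (B).
(E) is the only step now ready → (E).
(C) needed (B) and (E), now all done → (C).

(D), (F), (A), (B), (E), (C)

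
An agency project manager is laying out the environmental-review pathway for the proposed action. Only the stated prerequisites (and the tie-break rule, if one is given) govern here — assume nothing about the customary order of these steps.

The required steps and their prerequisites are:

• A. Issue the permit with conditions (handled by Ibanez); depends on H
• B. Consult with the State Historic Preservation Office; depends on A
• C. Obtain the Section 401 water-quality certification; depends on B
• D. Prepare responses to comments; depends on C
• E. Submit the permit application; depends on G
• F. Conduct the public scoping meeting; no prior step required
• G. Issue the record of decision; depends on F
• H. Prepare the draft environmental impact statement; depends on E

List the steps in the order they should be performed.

F → G → E → H → A → B → C → D

Only F has no prerequisites, so it is first.
G is the only step now ready → G.
That leaves E as the only ready step → E.
H needed E, now all done → H.
A needed H, now all done → A.
B needed A, now all done → B.
Next only C has its prerequisites met → C.
D needed C, now all done → D.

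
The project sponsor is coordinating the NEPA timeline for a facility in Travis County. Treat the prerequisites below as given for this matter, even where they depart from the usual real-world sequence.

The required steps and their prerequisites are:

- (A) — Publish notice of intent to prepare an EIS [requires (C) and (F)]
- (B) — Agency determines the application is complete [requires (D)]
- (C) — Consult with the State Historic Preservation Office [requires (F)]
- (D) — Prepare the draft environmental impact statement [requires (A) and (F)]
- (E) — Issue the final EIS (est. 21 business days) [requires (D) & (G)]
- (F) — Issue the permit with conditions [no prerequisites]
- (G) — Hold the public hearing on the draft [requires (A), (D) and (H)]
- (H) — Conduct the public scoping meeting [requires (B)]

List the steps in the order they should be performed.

Only (F) has no prerequisites, so it is first.
Next only (C) has its prerequisites met → (C).
(A) needed (C) and (F), now all done → (A).
(D) is the only step now ready → (D).
(B) needed (D), now all done → (B).
(H) is the only step now ready → (H).
(G) needed (A), (D) and (H), now all done → (G).
(E) is the only step now ready → (E).

(F) → (C) → (A) → (D) → (B) → (H) → (G) → (E)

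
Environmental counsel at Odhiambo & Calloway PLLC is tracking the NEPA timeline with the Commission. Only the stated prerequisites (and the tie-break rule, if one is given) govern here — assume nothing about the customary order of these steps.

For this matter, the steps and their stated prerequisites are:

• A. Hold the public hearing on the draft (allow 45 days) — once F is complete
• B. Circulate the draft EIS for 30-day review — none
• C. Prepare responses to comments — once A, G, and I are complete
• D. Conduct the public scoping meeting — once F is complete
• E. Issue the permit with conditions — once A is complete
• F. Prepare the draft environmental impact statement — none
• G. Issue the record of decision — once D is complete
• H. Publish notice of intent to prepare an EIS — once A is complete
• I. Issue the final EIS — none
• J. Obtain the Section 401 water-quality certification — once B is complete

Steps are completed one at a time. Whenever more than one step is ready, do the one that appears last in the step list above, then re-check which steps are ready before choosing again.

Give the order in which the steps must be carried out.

I, F and B have no prerequisites; I is listed later, so I is first.
F and B are both available; F is listed later → F.
Ready: D, B and A. D is listed later → D.
G now also ready, so the ready set is {G, B, A}; G is listed later → G.
Ready: B and A. B is listed later → B.
Now J and A have their prerequisites met. J is listed later, so J next.
A needed F, now all done → A.
Ready: H, E and C. H is listed later → H.
Ready: E and C. E is listed later → E.
C needed I, G and A, now all done → C.

I F D G B J A H E C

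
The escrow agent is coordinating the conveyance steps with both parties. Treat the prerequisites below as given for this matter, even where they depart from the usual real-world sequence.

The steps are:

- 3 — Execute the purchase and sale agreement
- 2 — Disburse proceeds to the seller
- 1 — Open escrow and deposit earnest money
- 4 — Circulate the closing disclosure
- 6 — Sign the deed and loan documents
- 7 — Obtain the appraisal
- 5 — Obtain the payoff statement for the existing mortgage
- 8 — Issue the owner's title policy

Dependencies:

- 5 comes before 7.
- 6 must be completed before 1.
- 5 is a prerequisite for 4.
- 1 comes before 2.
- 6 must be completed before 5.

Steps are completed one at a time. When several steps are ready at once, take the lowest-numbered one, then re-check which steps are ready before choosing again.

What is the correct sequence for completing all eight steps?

Nothing is required for 3, 6 and 8. 3 has the earlier label → 3 first.
Now 6 and 8 have their prerequisites met. 6 has the earlier label, so 6 next.
1, 5 and 8 are all available; 1 has the earlier label → 1.
2 now also ready, so the ready set is {2, 5, 8}; 2 has the earlier label → 2.
Now 5 and 8 have their prerequisites met. 5 has the earlier label, so 5 next.
Now 4, 7 and 8 have their prerequisites met. 4 has the earlier label, so 4 next.
Now 7 and 8 have their prerequisites met. 7 has the earlier label, so 7 next.
That leaves 8 as the only ready step → 8.

3, 6, 1, 2, 5, 4, 7, 8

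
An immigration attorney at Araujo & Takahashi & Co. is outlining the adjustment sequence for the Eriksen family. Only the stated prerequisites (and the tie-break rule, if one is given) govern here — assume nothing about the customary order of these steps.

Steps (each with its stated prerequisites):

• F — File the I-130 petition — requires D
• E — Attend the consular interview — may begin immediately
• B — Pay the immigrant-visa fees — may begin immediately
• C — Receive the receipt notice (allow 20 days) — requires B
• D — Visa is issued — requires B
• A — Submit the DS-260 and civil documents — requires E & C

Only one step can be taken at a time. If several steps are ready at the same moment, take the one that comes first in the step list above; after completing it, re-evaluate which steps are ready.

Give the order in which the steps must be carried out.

E and B have no prerequisites; E is listed earlier, so E is first.
B is the only step now ready → B.
Ready: C and D. C is listed earlier → C.
A now also ready, so the ready set is {D, A}; D is listed earlier → D.
F now also ready, so the ready set is {F, A}; F is listed earlier → F.
A needed E and C, now all done → A.

E → B → C → D → F → A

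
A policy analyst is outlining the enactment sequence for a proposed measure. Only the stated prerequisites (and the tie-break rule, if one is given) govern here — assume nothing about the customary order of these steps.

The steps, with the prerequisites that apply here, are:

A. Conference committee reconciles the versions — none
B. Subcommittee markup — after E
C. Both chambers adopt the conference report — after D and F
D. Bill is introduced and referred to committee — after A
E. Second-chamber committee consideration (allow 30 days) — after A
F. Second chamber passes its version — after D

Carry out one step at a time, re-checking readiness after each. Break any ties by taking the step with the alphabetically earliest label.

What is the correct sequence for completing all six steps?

A, D, E, B, F, C

A has no prerequisites → A first.
D and E are both available; D has the earlier label → D.
E and F are both available; E has the earlier label → E.
Now B and F have their prerequisites met. B has the earlier label, so B next.
F needed D, now all done → F.
C is the only step now ready → C.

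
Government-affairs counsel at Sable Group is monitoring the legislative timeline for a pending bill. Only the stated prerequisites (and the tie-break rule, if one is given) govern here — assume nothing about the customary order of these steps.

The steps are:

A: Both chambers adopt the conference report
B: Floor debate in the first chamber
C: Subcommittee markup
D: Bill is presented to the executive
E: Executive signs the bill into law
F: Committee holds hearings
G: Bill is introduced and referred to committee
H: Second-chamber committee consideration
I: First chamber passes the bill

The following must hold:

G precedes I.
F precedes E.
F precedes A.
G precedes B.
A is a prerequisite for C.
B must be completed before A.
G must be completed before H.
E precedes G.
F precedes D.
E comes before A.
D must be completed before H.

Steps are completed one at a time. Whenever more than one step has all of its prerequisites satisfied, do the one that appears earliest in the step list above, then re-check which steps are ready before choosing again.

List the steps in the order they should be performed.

F has no prerequisites → F first.
Now D and E have their prerequisites met. D is listed earlier, so D next.
E is the only step now ready → E.
G is the only step now ready → G.
Ready: B, H and I. B is listed earlier → B.
A now also ready, so the ready set is {A, H, I}; A is listed earlier → A.
C now also ready, so the ready set is {C, H, I}; C is listed earlier → C.
Ready: H and I. H is listed earlier → H.
That leaves I as the only ready step → I.

F → D → E → G → B → A → C → H → I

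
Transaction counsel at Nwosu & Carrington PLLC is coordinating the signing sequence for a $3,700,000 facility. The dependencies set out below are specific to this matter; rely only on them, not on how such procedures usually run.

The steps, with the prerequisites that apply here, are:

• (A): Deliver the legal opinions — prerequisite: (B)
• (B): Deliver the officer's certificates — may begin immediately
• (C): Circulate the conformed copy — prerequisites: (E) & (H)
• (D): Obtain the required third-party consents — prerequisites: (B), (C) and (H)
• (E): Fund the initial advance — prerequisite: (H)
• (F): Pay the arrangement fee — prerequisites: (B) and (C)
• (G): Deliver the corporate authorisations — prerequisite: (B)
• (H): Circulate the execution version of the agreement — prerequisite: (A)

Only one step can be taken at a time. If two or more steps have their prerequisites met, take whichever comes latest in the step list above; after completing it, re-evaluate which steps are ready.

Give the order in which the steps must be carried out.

(B) → (G) → (A) → (H) → (E) → (C) → (F) → (D)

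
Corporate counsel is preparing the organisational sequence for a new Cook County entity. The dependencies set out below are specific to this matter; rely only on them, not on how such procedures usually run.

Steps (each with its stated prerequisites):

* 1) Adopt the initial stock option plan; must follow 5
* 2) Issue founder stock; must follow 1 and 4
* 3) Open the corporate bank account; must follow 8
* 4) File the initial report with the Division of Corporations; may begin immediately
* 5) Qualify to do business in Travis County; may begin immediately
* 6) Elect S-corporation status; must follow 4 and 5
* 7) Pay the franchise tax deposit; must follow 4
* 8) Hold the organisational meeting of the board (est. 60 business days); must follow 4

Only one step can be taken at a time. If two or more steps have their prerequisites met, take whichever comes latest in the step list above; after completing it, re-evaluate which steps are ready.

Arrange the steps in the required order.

Nothing is required for 5 and 4. 5 is listed later → 5 first.
1 now also ready, so the ready set is {4, 1}; 4 is listed later → 4.
Now 8, 7, 6 and 1 have their prerequisites met. 8 is listed later, so 8 next.
3 now also ready, so the ready set is {7, 6, 3, 1}; 7 is listed later → 7.
Ready: 6, 3 and 1. 6 is listed later → 6.
Ready: 3 and 1. 3 is listed later → 3.
1 is the only step now ready → 1.
2 is the only step now ready → 2.

5, 4, 8, 7, 6, 3, 1, 2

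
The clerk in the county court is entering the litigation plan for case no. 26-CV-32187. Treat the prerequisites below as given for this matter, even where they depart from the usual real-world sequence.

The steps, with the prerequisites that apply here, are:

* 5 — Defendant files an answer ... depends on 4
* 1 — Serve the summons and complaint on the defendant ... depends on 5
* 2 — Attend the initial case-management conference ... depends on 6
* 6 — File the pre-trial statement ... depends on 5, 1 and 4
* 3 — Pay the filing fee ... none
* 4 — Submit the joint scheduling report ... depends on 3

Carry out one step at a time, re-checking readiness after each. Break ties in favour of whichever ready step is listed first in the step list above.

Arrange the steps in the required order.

3, 4, 5, 1, 6, 2

3 has no prerequisites → 3 first.
Next only 4 has its prerequisites met → 4.
5 is the only step now ready → 5.
1 needed 5, now all done → 1.
6 is the only step now ready → 6.
Next only 2 has its prerequisites met → 2.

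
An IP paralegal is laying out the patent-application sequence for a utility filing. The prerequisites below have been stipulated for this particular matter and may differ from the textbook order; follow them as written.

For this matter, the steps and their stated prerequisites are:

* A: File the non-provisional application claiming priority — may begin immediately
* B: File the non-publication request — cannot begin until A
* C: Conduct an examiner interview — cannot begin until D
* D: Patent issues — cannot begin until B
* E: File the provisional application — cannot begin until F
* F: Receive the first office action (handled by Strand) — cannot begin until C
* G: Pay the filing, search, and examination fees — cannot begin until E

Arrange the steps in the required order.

Only A has no prerequisites, so it is first.
B needed A, now all done → B.
D needed B, now all done → D.
Next only C has its prerequisites met → C.
That leaves F as the only ready step → F.
That leaves E as the only ready step → E.
G needed E, now all done → G.

A → B → D → C → F → E → G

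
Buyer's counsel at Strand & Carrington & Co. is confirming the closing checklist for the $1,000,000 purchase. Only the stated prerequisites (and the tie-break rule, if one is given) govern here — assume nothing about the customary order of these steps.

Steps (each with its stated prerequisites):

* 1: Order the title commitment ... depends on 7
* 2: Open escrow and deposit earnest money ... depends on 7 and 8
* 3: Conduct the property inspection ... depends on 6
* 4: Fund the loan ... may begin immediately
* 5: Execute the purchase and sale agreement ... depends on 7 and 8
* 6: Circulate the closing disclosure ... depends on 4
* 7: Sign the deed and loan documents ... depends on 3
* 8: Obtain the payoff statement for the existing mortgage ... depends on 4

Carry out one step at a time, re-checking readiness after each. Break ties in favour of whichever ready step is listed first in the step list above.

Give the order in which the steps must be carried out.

Only 4 has no prerequisites, so it is first.
Ready: 6 and 8. 6 is listed earlier → 6.
3 now also ready, so the ready set is {3, 8}; 3 is listed earlier → 3.
Ready: 7 and 8. 7 is listed earlier → 7.
1 now also ready, so the ready set is {1, 8}; 1 is listed earlier → 1.
Next only 8 has its prerequisites met → 8.
Ready: 2 and 5. 2 is listed earlier → 2.
Next only 5 has its prerequisites met → 5.

4, 6, 3, 7, 1, 8, 2, 5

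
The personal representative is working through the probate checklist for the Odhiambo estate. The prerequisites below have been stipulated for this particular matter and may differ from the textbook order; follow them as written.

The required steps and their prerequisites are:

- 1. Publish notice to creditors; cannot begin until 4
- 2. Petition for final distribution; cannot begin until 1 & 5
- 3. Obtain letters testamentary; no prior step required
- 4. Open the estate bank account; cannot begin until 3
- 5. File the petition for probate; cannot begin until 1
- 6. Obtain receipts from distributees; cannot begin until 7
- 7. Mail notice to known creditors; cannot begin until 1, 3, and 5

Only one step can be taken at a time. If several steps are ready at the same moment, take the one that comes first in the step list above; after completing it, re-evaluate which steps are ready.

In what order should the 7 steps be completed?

Only 3 has no prerequisites, so it is first.
4 needed 3, now all done → 4.
Next only 1 has its prerequisites met → 1.
That leaves 5 as the only ready step → 5.
Now 2 and 7 have their prerequisites met. 2 is listed earlier, so 2 next.
7 is the only step now ready → 7.
6 needed 7, now all done → 6.

3, 4, 1, 5, 2, 7, 6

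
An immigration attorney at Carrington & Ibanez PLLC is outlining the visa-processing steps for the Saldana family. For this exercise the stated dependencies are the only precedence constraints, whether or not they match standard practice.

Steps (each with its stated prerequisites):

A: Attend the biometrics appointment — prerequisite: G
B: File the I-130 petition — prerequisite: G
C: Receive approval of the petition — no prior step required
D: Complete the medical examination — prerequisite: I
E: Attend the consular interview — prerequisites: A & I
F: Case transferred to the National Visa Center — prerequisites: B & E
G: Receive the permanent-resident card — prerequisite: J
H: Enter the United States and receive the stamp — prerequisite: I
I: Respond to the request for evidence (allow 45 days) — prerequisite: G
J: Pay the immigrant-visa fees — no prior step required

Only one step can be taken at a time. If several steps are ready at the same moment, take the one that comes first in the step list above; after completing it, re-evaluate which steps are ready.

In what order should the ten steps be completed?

C and J have no prerequisites; C is listed earlier, so C is first.
J is the only step now ready → J.
G needed J, now all done → G.
A, B and I are all available; A is listed earlier → A.
B and I are both available; B is listed earlier → B.
I needed G, now all done → I.
Now D, E and H have their prerequisites met. D is listed earlier, so D next.
Ready: E and H. E is listed earlier → E.
Ready: F and H. F is listed earlier → F.
H needed I, now all done → H.

C, J, G, A, B, I, D, E, F, H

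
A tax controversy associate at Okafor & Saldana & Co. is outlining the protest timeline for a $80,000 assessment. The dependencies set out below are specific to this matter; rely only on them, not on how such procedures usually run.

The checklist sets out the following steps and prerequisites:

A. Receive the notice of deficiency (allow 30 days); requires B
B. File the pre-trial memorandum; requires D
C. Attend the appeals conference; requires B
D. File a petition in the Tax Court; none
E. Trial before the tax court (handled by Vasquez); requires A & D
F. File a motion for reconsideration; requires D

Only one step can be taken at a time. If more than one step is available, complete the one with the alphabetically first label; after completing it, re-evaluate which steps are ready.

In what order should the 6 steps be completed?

D, B, A, C, E, F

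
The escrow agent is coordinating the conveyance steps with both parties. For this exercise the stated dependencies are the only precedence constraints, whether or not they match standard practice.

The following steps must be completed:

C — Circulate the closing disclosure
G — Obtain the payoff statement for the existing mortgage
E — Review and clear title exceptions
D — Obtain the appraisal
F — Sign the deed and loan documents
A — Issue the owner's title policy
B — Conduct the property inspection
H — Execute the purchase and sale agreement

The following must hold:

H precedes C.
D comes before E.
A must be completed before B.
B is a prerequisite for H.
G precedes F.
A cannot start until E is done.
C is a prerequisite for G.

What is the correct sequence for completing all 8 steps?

Only D has no prerequisites, so it is first.
E needed D, now all done → E.
A is the only step now ready → A.
B is the only step now ready → B.
H needed B, now all done → H.
That leaves C as the only ready step → C.
G is the only step now ready → G.
F is the only step now ready → F.

D, E, A, B, H, C, G, F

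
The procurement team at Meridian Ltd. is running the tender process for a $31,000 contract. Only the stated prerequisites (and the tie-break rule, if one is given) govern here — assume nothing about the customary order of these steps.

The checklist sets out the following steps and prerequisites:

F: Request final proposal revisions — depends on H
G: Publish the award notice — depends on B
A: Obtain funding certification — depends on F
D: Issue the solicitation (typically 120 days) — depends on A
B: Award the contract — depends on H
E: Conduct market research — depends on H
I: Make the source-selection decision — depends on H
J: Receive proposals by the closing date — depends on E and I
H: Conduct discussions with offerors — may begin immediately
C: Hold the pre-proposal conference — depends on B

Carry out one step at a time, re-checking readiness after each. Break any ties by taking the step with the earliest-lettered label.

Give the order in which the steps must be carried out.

H has no prerequisites → H first.
Now B, E, F and I have their prerequisites met. B has the earlier label, so B next.
C and G now also ready, so the ready set is {C, E, F, G, I}; C has the earlier label → C.
Ready: E, F, G and I. E has the earlier label → E.
F, G and I are all available; F has the earlier label → F.
A now also ready, so the ready set is {A, G, I}; A has the earlier label → A.
Ready: D, G and I. D has the earlier label → D.
G and I are both available; G has the earlier label → G.
I needed H, now all done → I.
J is the only step now ready → J.

H, B, C, E, F, A, D, G, I, J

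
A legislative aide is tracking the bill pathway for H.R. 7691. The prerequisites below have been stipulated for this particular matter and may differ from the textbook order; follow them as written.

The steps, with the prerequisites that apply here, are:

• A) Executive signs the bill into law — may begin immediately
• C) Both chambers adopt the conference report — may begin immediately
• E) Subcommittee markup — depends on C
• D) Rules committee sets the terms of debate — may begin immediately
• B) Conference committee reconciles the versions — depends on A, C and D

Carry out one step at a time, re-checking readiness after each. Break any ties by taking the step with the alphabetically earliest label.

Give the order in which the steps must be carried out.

A, C, D, B, E

A, C and D have no prerequisites; A has the earlier label, so A is first.
C and D are both available; C has the earlier label → C.
Ready: D and E. D has the earlier label → D.
Now B and E have their prerequisites met. B has the earlier label, so B next.
E needed C, now all done → E.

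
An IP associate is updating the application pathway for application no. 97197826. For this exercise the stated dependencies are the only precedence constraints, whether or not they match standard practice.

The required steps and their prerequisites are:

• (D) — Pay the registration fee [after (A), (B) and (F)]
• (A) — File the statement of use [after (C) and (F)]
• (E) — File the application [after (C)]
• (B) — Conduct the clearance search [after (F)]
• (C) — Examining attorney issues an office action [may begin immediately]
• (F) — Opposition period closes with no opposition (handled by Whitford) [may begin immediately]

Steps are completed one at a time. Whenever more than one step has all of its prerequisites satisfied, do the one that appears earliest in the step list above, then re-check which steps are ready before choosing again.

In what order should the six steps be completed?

Nothing is required for (C) and (F). (C) is listed earlier → (C) first.
(E) now also ready, so the ready set is {(E), (F)}; (E) is listed earlier → (E).
(F) is the only step now ready → (F).
Ready: (A) and (B). (A) is listed earlier → (A).
Next only (B) has its prerequisites met → (B).
(D) needed (A), (B) and (F), now all done → (D).

(C), (E), (F), (A), (B), (D)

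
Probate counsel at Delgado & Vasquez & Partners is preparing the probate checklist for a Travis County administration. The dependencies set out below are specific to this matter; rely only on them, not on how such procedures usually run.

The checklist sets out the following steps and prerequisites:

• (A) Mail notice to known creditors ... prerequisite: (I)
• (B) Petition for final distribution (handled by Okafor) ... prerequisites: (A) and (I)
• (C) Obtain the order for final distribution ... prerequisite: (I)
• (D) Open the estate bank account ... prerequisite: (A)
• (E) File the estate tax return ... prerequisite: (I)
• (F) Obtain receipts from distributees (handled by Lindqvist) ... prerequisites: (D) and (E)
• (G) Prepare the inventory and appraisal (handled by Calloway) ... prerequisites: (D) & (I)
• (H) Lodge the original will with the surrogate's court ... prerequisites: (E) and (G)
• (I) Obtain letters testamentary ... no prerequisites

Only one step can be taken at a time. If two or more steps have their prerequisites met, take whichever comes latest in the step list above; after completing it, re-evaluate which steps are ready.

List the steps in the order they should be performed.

(I), (E), (C), (A), (D), (G), (H), (F), (B)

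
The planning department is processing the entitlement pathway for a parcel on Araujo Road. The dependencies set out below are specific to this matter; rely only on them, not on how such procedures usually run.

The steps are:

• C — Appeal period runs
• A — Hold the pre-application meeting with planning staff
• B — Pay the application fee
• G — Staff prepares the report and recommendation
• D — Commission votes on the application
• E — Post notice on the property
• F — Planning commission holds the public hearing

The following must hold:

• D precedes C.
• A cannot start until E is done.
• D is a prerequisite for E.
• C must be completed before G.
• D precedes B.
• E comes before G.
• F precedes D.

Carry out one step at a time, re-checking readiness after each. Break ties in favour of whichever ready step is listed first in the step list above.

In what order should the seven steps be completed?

F, D, C, B, E, A, G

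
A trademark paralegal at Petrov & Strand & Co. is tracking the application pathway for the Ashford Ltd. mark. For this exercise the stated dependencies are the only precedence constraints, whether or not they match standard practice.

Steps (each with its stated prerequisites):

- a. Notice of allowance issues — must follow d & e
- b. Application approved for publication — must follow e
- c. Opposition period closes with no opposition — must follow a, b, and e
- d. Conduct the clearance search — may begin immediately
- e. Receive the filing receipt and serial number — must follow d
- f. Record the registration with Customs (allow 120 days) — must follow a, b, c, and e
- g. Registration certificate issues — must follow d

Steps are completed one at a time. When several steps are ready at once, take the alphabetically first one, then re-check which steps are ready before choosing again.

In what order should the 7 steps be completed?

d is the only step with nothing outstanding, so it goes first.
Now e and g have their prerequisites met. e has the earlier label, so e next.
Now a, b and g have their prerequisites met. a has the earlier label, so a next.
b and g are both available; b has the earlier label → b.
c now also ready, so the ready set is {c, g}; c has the earlier label → c.
Ready: f and g. f has the earlier label → f.
Next only g has its prerequisites met → g.

d e a b c f g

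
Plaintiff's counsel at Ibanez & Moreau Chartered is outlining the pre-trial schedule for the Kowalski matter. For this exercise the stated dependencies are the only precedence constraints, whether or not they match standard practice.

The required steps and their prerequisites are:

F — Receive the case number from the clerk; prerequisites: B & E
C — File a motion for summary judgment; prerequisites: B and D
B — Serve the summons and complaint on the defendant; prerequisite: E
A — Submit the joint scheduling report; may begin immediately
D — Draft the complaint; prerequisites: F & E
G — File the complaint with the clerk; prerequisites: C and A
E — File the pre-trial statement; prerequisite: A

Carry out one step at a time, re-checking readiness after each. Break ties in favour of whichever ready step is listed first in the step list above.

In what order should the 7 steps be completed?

Only A has no prerequisites, so it is first.
E is the only step now ready → E.
B needed E, now all done → B.
That leaves F as the only ready step → F.
Next only D has its prerequisites met → D.
Next only C has its prerequisites met → C.
G is the only step now ready → G.

A, E, B, F, D, C, G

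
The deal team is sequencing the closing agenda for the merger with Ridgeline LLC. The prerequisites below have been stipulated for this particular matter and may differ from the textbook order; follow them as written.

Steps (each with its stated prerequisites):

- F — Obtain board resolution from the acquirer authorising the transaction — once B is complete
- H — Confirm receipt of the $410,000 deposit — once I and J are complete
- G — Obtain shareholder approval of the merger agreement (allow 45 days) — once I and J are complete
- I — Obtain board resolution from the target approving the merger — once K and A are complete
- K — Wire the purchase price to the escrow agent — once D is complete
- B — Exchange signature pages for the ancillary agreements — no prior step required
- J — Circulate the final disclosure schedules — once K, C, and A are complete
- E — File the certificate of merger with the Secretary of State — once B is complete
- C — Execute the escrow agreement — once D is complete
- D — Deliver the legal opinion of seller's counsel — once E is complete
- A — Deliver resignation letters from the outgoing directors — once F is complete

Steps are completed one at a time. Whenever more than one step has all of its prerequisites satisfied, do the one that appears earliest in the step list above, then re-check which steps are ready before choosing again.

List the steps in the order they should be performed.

B has no prerequisites → B first.
Now F and E have their prerequisites met. F is listed earlier, so F next.
A now also ready, so the ready set is {E, A}; E is listed earlier → E.
Now D and A have their prerequisites met. D is listed earlier, so D next.
K, C and A are all available; K is listed earlier → K.
Ready: C and A. C is listed earlier → C.
A needed F, now all done → A.
I and J are both available; I is listed earlier → I.
Next only J has its prerequisites met → J.
H and G are both available; H is listed earlier → H.
That leaves G as the only ready step → G.

B, F, E, D, K, C, A, I, J, H, G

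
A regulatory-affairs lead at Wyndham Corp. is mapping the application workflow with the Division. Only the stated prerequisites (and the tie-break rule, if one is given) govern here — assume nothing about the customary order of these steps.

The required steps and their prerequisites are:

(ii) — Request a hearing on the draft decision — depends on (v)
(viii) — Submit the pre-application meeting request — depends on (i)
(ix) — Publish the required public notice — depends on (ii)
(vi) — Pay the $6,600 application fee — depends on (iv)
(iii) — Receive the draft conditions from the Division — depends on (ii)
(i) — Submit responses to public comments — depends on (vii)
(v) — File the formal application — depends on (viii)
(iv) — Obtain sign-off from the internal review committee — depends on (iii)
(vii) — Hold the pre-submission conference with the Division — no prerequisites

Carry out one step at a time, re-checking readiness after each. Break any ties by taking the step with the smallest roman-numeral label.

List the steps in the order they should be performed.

(vii) → (i) → (viii) → (v) → (ii) → (iii) → (iv) → (vi) → (ix)

(vii) has no prerequisites → (vii) first.
That leaves (i) as the only ready step → (i).
(viii) needed (i), now all done → (viii).
(v) needed (viii), now all done → (v).
(ii) needed (v), now all done → (ii).
(iii) and (ix) are both available; (iii) has the earlier label → (iii).
(iv) now also ready, so the ready set is {(iv), (ix)}; (iv) has the earlier label → (iv).
Now (vi) and (ix) have their prerequisites met. (vi) has the earlier label, so (vi) next.
(ix) needed (ii), now all done → (ix).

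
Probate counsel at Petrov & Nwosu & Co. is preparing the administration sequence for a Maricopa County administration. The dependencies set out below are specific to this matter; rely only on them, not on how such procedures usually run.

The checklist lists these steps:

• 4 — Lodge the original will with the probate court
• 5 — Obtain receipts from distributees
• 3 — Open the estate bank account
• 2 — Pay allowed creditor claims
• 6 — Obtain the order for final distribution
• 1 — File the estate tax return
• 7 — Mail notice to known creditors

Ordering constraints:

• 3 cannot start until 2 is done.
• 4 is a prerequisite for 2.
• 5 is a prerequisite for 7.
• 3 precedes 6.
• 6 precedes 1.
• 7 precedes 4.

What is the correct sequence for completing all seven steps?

5, 7, 4, 2, 3, 6, 1

5 is the only step with nothing outstanding, so it goes first.
That leaves 7 as the only ready step → 7.
That leaves 4 as the only ready step → 4.
2 is the only step now ready → 2.
Next only 3 has its prerequisites met → 3.
6 is the only step now ready → 6.
That leaves 1 as the only ready step → 1.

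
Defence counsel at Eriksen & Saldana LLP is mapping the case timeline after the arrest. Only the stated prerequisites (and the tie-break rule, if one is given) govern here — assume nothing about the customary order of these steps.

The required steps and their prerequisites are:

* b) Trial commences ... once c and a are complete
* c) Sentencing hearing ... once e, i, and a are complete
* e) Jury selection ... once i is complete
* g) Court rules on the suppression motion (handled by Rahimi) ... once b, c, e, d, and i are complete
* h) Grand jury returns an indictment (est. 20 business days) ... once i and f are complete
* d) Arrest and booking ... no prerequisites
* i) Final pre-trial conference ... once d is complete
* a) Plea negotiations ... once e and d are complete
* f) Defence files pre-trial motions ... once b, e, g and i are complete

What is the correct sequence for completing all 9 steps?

d, i, e, a, c, b, g, f, h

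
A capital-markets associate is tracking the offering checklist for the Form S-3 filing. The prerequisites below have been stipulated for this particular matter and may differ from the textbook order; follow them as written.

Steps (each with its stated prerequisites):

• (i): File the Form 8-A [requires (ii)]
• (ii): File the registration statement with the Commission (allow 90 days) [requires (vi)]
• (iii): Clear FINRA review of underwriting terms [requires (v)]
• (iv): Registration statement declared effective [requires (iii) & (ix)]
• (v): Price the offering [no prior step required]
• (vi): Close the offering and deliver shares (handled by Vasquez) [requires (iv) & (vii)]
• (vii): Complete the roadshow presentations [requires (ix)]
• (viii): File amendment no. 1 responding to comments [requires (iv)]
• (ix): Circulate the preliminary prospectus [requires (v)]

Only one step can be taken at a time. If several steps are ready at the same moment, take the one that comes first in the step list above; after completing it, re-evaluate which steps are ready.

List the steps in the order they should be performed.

Only (v) has no prerequisites, so it is first.
(iii) and (ix) are both available; (iii) is listed earlier → (iii).
(ix) needed (v), now all done → (ix).
Now (iv) and (vii) have their prerequisites met. (iv) is listed earlier, so (iv) next.
(vii) and (viii) are both available; (vii) is listed earlier → (vii).
Now (vi) and (viii) have their prerequisites met. (vi) is listed earlier, so (vi) next.
(ii) and (viii) are both available; (ii) is listed earlier → (ii).
(i) and (viii) are both available; (i) is listed earlier → (i).
Next only (viii) has its prerequisites met → (viii).

(v), (iii), (ix), (iv), (vii), (vi), (ii), (i), (viii)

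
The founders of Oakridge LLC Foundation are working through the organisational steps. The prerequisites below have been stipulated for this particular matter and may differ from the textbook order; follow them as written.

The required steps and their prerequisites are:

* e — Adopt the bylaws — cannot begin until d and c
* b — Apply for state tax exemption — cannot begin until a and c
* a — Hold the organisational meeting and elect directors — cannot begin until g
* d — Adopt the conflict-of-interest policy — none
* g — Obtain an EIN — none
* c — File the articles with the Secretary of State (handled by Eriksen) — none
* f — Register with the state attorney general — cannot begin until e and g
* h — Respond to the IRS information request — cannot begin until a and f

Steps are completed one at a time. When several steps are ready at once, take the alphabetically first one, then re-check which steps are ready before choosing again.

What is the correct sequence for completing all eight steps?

c d e g a b f h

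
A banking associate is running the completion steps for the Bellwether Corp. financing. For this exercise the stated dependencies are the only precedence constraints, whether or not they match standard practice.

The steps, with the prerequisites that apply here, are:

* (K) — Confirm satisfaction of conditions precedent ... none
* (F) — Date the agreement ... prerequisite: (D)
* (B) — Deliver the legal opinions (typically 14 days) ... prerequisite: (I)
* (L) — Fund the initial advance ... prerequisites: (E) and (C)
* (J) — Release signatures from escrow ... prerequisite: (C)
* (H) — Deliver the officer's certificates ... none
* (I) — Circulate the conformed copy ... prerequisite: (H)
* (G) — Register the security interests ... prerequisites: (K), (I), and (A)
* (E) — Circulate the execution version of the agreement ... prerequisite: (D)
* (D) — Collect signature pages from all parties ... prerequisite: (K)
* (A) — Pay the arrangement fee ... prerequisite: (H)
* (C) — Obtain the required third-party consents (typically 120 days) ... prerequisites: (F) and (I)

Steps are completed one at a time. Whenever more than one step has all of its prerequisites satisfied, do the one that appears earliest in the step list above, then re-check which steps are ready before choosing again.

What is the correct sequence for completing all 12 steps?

Nothing is required for (K) and (H). (K) is listed earlier → (K) first.
Ready: (H) and (D). (H) is listed earlier → (H).
Ready: (I), (D) and (A). (I) is listed earlier → (I).
(B), (D) and (A) are all available; (B) is listed earlier → (B).
(D) and (A) are both available; (D) is listed earlier → (D).
(F) and (E) now also ready, so the ready set is {(F), (E), (A)}; (F) is listed earlier → (F).
(C) now also ready, so the ready set is {(E), (A), (C)}; (E) is listed earlier → (E).
Ready: (A) and (C). (A) is listed earlier → (A).
(G) now also ready, so the ready set is {(G), (C)}; (G) is listed earlier → (G).
(C) needed (F) and (I), now all done → (C).
(L) and (J) are both available; (L) is listed earlier → (L).
That leaves (J) as the only ready step → (J).

(K) → (H) → (I) → (B) → (D) → (F) → (E) → (A) → (G) → (C) → (L) → (J)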